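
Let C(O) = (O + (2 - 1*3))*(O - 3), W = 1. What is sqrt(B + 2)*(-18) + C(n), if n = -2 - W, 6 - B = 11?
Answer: 24 - 18*I*sqrt(3) ≈ 24.0 - 31.177*I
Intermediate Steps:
B = -5 (B = 6 - 1*11 = 6 - 11 = -5)
n = -3 (n = -2 - 1*1 = -2 - 1 = -3)
C(O) = (-1 + O)*(-3 + O) (C(O) = (O + (2 - 3))*(-3 + O) = (O - 1)*(-3 + O) = (-1 + O)*(-3 + O))
sqrt(B + 2)*(-18) + C(n) = sqrt(-5 + 2)*(-18) + (3 + (-3)**2 - 4*(-3)) = sqrt(-3)*(-18) + (3 + 9 + 12) = (I*sqrt(3))*(-18) + 24 = -18*I*sqrt(3) + 24 = 24 - 18*I*sqrt(3)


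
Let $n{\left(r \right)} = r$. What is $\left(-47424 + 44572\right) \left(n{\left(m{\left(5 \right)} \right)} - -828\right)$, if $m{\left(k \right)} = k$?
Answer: $-2375716$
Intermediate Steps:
$\left(-47424 + 44572\right) \left(n{\left(m{\left(5 \right)} \right)} - -828\right) = \left(-47424 + 44572\right) \left(5 - -828\right) = - 2852 \left(5 + 828\right) = \left(-2852\right) 833 = -2375716$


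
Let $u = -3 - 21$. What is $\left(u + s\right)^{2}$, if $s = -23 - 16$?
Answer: $3969$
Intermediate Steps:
$u = -24$ ($u = -3 - 21 = -24$)
$s = -39$
$\left(u + s\right)^{2} = \left(-24 - 39\right)^{2} = \left(-63\right)^{2} = 3969$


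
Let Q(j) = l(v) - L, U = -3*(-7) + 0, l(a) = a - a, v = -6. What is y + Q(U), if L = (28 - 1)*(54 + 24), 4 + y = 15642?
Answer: 13532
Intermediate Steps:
y = 15638 (y = -4 + 15642 = 15638)
l(a) = 0
L = 2106 (L = 27*78 = 2106)
U = 21 (U = 21 + 0 = 21)
Q(j) = -2106 (Q(j) = 0 - 1*2106 = 0 - 2106 = -2106)
y + Q(U) = 15638 - 2106 = 13532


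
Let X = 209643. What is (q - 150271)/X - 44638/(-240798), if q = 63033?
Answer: -28976845/125576157 ≈ -0.23075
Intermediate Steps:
(q - 150271)/X - 44638/(-240798) = (63033 - 150271)/209643 - 44638/(-240798) = -87238*1/209643 - 44638*(-1/240798) = -87238/209643 + 22319/120399 = -28976845/125576157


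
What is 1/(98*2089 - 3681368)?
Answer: -1/3476646 ≈ -2.8763e-7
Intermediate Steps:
1/(98*2089 - 3681368) = 1/(204722 - 3681368) = 1/(-3476646) = -1/3476646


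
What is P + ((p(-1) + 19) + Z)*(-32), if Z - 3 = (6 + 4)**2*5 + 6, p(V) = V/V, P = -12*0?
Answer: -16928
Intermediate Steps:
P = 0
p(V) = 1
Z = 509 (Z = 3 + ((6 + 4)**2*5 + 6) = 3 + (10**2*5 + 6) = 3 + (100*5 + 6) = 3 + (500 + 6) = 3 + 506 = 509)
P + ((p(-1) + 19) + Z)*(-32) = 0 + ((1 + 19) + 509)*(-32) = 0 + (20 + 509)*(-32) = 0 + 529*(-32) = 0 - 16928 = -16928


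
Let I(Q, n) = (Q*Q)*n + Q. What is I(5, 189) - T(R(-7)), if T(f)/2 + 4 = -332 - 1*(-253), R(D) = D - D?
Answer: 4896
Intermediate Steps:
R(D) = 0
I(Q, n) = Q + n*Q² (I(Q, n) = Q²*n + Q = n*Q² + Q = Q + n*Q²)
T(f) = -166 (T(f) = -8 + 2*(-332 - 1*(-253)) = -8 + 2*(-332 + 253) = -8 + 2*(-79) = -8 - 158 = -166)
I(5, 189) - T(R(-7)) = 5*(1 + 5*189) - 1*(-166) = 5*(1 + 945) + 166 = 5*946 + 166 = 4730 + 166 = 4896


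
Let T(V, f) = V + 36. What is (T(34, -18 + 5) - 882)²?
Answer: 659344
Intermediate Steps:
T(V, f) = 36 + V
(T(34, -18 + 5) - 882)² = ((36 + 34) - 882)² = (70 - 882)² = (-812)² = 659344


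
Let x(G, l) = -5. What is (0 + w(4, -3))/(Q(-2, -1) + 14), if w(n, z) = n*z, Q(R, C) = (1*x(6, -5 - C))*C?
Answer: -12/19 ≈ -0.63158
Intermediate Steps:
Q(R, C) = -5*C (Q(R, C) = (1*(-5))*C = -5*C)
(0 + w(4, -3))/(Q(-2, -1) + 14) = (0 + 4*(-3))/(-5*(-1) + 14) = (0 - 12)/(5 + 14) = -12/19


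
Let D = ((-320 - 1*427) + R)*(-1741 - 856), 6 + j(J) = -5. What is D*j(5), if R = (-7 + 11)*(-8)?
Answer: -22253693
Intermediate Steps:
j(J) = -11 (j(J) = -6 - 5 = -11)
R = -32 (R = 4*(-8) = -32)
D = 2023063 (D = ((-320 - 1*427) - 32)*(-1741 - 856) = ((-320 - 427) - 32)*(-2597) = (-747 - 32)*(-2597) = -779*(-2597) = 2023063)
D*j(5) = 2023063*(-11) = -22253693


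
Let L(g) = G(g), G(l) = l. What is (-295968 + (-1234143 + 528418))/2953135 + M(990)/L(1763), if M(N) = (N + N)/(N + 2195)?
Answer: -1123762850023/3316462152185 ≈ -0.33884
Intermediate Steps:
L(g) = g
M(N) = 2*N/(2195 + N) (M(N) = (2*N)/(2195 + N) = 2*N/(2195 + N))
(-295968 + (-1234143 + 528418))/2953135 + M(990)/L(1763) = (-295968 + (-1234143 + 528418))/2953135 + (2*990/(2195 + 990))/1763 = (-295968 - 705725)*(1/2953135) + (2*990/3185)*(1/1763) = -1001693*1/2953135 + (2*990*(1/3185))*(1/1763) = -1001693/2953135 + (396/637)*(1/1763) = -1001693/2953135 + 396/1123031 = -1123762850023/3316462152185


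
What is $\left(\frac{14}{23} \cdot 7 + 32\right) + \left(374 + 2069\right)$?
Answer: $\frac{57023}{23} \approx 2479.3$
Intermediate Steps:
$\left(\frac{14}{23} \cdot 7 + 32\right) + \left(374 + 2069\right) = \left(14 \cdot \frac{1}{23} \cdot 7 + 32\right) + 2443 = \left(\frac{14}{23} \cdot 7 + 32\right) + 2443 = \left(\frac{98}{23} + 32\right) + 2443 = \frac{834}{23} + 2443 = \frac{57023}{23}$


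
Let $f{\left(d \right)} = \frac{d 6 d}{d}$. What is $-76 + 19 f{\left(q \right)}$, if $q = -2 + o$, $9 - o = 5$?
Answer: $152$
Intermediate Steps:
$o = 4$ ($o = 9 - 5 = 4$)
$q = 2$ ($q = -2 + 4 = 2$)
$f{\left(d \right)} = 6 d$ ($f{\left(d \right)} = \frac{6 d d}{d} = \frac{6 d^{2}}{d} = 6 d$)
$-76 + 19 f{\left(q \right)} = -76 + 19 \cdot 6 \cdot 2 = -76 + 19 \cdot 12 = -76 + 228 = 152$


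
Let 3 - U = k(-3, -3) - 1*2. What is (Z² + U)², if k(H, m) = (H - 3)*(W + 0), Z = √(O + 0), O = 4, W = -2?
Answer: 9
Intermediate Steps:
Z = 2 (Z = √(4 + 0) = √4 = 2)
k(H, m) = 6 - 2*H (k(H, m) = (H - 3)*(-2 + 0) = (-3 + H)*(-2) = 6 - 2*H)
U = -7 (U = 3 - ((6 - 2*(-3)) - 1*2) = 3 - ((6 + 6) - 2) = 3 - (12 - 2) = 3 - 1*10 = 3 - 10 = -7)
(Z² + U)² = (2² - 7)² = (4 - 7)² = (-3)² = 9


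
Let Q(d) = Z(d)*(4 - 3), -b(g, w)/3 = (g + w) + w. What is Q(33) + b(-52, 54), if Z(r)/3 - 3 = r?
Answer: -60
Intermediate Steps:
b(g, w) = -6*w - 3*g (b(g, w) = -3*((g + w) + w) = -3*(g + 2*w) = -6*w - 3*g)
Z(r) = 9 + 3*r
Q(d) = 9 + 3*d (Q(d) = (9 + 3*d)*(4 - 3) = (9 + 3*d)*1 = 9 + 3*d)
Q(33) + b(-52, 54) = (9 + 3*33) + (-6*54 - 3*(-52)) = (9 + 99) + (-324 + 156) = 108 - 168 = -60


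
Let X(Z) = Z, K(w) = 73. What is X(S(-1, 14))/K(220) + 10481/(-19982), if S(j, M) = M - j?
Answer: -465383/1458686 ≈ -0.31904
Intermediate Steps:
X(S(-1, 14))/K(220) + 10481/(-19982) = (14 - 1*(-1))/73 + 10481/(-19982) = (14 + 1)*(1/73) + 10481*(-1/19982) = 15*(1/73) - 10481/19982 = 15/73 - 10481/19982 = -465383/1458686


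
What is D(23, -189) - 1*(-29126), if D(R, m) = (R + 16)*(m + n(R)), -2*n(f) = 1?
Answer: 43471/2 ≈ 21736.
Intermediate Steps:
n(f) = -½ (n(f) = -½*1 = -½)
D(R, m) = (16 + R)*(-½ + m) (D(R, m) = (R + 16)*(m - ½) = (16 + R)*(-½ + m))
D(23, -189) - 1*(-29126) = (-8 + 16*(-189) - ½*23 + 23*(-189)) - 1*(-29126) = (-8 - 3024 - 23/2 - 4347) + 29126 = -14781/2 + 29126 = 43471/2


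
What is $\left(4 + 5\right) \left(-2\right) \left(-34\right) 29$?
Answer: $17748$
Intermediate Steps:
$\left(4 + 5\right) \left(-2\right) \left(-34\right) 29 = 9 \left(-2\right) \left(-34\right) 29 = \left(-18\right) \left(-34\right) 29 = 612 \cdot 29 = 17748$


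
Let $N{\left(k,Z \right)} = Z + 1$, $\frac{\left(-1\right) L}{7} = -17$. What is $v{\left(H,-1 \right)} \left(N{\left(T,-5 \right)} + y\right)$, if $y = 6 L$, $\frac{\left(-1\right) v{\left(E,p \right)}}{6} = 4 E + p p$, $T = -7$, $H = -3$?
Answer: $46860$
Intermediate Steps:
$L = 119$ ($L = \left(-7\right) \left(-17\right) = 119$)
$N{\left(k,Z \right)} = 1 + Z$
$v{\left(E,p \right)} = - 24 E - 6 p^{2}$ ($v{\left(E,p \right)} = - 6 \left(4 E + p p\right) = - 6 \left(4 E + p^{2}\right) = - 6 \left(p^{2} + 4 E\right) = - 24 E - 6 p^{2}$)
$y = 714$ ($y = 6 \cdot 119 = 714$)
$v{\left(H,-1 \right)} \left(N{\left(T,-5 \right)} + y\right) = \left(\left(-24\right) \left(-3\right) - 6 \left(-1\right)^{2}\right) \left(\left(1 - 5\right) + 714\right) = \left(72 - 6\right) \left(-4 + 714\right) = \left(72 - 6\right) 710 = 66 \cdot 710 = 46860$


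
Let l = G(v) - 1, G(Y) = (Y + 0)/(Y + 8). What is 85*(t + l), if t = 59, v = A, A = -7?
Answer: 4335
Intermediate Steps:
v = -7
G(Y) = Y/(8 + Y)
l = -8 (l = -7/(8 - 7) - 1 = -7/1 - 1 = -7*1 - 1 = -7 - 1 = -8)
85*(t + l) = 85*(59 - 8) = 85*51 = 4335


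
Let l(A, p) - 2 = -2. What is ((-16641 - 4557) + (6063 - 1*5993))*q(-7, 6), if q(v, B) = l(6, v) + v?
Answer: 147896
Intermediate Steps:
l(A, p) = 0 (l(A, p) = 2 - 2 = 0)
q(v, B) = v (q(v, B) = 0 + v = v)
((-16641 - 4557) + (6063 - 1*5993))*q(-7, 6) = ((-16641 - 4557) + (6063 - 1*5993))*(-7) = (-21198 + (6063 - 5993))*(-7) = (-21198 + 70)*(-7) = -21128*(-7) = 147896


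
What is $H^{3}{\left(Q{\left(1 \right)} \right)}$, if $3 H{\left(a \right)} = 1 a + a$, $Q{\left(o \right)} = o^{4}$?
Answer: $\frac{8}{27} \approx 0.2963$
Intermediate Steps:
$H{\left(a \right)} = \frac{2 a}{3}$ ($H{\left(a \right)} = \frac{1 a + a}{3} = \frac{a + a}{3} = \frac{2 a}{3}$)
$H^{3}{\left(Q{\left(1 \right)} \right)} = \left(\frac{2 \cdot 1^{4}}{3}\right)^{3} = \left(\frac{2}{3} \cdot 1\right)^{3} = \left(\frac{2}{3}\right)^{3} = \frac{8}{27}$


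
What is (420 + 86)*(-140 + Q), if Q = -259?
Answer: -201894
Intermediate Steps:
(420 + 86)*(-140 + Q) = (420 + 86)*(-140 - 259) = 506*(-399) = -201894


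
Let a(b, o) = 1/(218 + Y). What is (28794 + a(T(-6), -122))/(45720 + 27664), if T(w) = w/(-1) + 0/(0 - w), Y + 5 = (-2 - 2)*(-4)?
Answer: 6593827/16804936 ≈ 0.39237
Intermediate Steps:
Y = 11 (Y = -5 + (-2 - 2)*(-4) = -5 - 4*(-4) = -5 + 16 = 11)
T(w) = -w (T(w) = w*(-1) + 0/((-w)) = -w + 0*(-1/w) = -w + 0 = -w)
a(b, o) = 1/229 (a(b, o) = 1/(218 + 11) = 1/229)
(28794 + a(T(-6), -122))/(45720 + 27664) = (28794 + 1/229)/(45720 + 27664) = (6593827/229)/73384 = (6593827/229)*(1/73384) = 6593827/16804936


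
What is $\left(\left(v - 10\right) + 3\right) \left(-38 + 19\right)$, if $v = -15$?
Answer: $418$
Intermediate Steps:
$\left(\left(v - 10\right) + 3\right) \left(-38 + 19\right) = \left(\left(-15 - 10\right) + 3\right) \left(-38 + 19\right) = \left(-25 + 3\right) \left(-19\right) = \left(-22\right) \left(-19\right) = 418$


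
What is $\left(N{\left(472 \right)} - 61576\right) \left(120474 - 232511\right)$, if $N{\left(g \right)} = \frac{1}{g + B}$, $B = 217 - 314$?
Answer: $\frac{2587046254963}{375} \approx 6.8988 \cdot 10^{9}$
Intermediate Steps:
$B = -97$ ($B = 217 - 314 = -97$)
$N{\left(g \right)} = \frac{1}{-97 + g}$ ($N{\left(g \right)} = \frac{1}{g - 97} = \frac{1}{-97 + g}$)
$\left(N{\left(472 \right)} - 61576\right) \left(120474 - 232511\right) = \left(\frac{1}{-97 + 472} - 61576\right) \left(120474 - 232511\right) = \left(\frac{1}{375} - 61576\right) \left(-112037\right) = \left(- \frac{23090999}{375}\right) \left(-112037\right) = \frac{2587046254963}{375}$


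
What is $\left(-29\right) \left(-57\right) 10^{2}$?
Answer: $165300$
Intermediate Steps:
$\left(-29\right) \left(-57\right) 10^{2} = 1653 \cdot 100 = 165300$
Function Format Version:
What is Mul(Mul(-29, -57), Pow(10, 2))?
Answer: 165300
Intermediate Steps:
Mul(Mul(-29, -57), Pow(10, 2)) = Mul(1653, 100) = 165300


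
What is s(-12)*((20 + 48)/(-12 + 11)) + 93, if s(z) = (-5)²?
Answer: -1607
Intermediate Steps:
s(z) = 25
s(-12)*((20 + 48)/(-12 + 11)) + 93 = 25*((20 + 48)/(-12 + 11)) + 93 = 25*(68/(-1)) + 93 = 25*(68*(-1)) + 93 = 25*(-68) + 93 = -1700 + 93 = -1607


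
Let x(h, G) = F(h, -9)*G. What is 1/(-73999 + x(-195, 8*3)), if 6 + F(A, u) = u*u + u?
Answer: -1/72415 ≈ -1.3809e-5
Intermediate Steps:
F(A, u) = -6 + u + u² (F(A, u) = -6 + (u*u + u) = -6 + (u² + u) = -6 + (u + u²) = -6 + u + u²)
x(h, G) = 66*G (x(h, G) = (-6 - 9 + (-9)²)*G = (-6 - 9 + 81)*G = 66*G)
1/(-73999 + x(-195, 8*3)) = 1/(-73999 + 66*(8*3)) = 1/(-73999 + 66*24) = 1/(-73999 + 1584) = 1/(-72415) = -1/72415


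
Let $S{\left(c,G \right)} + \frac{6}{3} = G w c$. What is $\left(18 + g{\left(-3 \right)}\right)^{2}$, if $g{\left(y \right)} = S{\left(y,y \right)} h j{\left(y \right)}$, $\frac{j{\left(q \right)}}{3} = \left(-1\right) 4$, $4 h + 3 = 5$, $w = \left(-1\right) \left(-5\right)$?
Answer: $57600$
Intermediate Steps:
$w = 5$
$S{\left(c,G \right)} = -2 + 5 G c$ ($S{\left(c,G \right)} = -2 + G 5 c = -2 + 5 G c$)
$h = \frac{1}{2}$ ($h = - \frac{3}{4} + \frac{1}{4} \cdot 5 = - \frac{3}{4} + \frac{5}{4} = \frac{1}{2} \approx 0.5$)
$j{\left(q \right)} = -12$ ($j{\left(q \right)} = 3 \left(\left(-1\right) 4\right) = 3 \left(-4\right) = -12$)
$g{\left(y \right)} = 12 - 30 y^{2}$ ($g{\left(y \right)} = \left(-2 + 5 y y\right) \frac{1}{2} \left(-12\right) = \left(-2 + 5 y^{2}\right) \frac{1}{2} \left(-12\right) = \left(-1 + \frac{5 y^{2}}{2}\right) \left(-12\right) = 12 - 30 y^{2}$)
$\left(18 + g{\left(-3 \right)}\right)^{2} = \left(18 + \left(12 - 30 \left(-3\right)^{2}\right)\right)^{2} = \left(18 + \left(12 - 270\right)\right)^{2} = \left(18 - 258\right)^{2} = \left(-240\right)^{2} = 57600$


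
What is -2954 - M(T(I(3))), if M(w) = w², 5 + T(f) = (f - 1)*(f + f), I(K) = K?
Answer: -3003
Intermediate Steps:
T(f) = -5 + 2*f*(-1 + f) (T(f) = -5 + (f - 1)*(f + f) = -5 + (-1 + f)*(2*f) = -5 + 2*f*(-1 + f))
-2954 - M(T(I(3))) = -2954 - (-5 - 2*3 + 2*3²)² = -2954 - (-5 - 6 + 2*9)² = -2954 - (-5 - 6 + 18)² = -2954 - 1*7² = -2954 - 1*49 = -2954 - 49 = -3003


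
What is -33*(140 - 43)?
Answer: -3201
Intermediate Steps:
-33*(140 - 43) = -33*97 = -3201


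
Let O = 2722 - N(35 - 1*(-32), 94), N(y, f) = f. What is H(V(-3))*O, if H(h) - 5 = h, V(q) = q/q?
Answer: 15768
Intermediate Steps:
V(q) = 1
H(h) = 5 + h
O = 2628 (O = 2722 - 1*94 = 2722 - 94 = 2628)
H(V(-3))*O = (5 + 1)*2628 = 6*2628 = 15768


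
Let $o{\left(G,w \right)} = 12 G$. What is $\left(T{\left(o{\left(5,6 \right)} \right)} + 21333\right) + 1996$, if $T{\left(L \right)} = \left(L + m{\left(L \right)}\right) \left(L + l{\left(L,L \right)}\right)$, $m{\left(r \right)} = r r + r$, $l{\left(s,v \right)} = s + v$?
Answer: $692929$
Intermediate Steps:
$m{\left(r \right)} = r + r^{2}$ ($m{\left(r \right)} = r^{2} + r = r + r^{2}$)
$T{\left(L \right)} = 3 L \left(L + L \left(1 + L\right)\right)$ ($T{\left(L \right)} = \left(L + L \left(1 + L\right)\right) \left(L + \left(L + L\right)\right) = \left(L + L \left(1 + L\right)\right) \left(L + 2 L\right) = \left(L + L \left(1 + L\right)\right) 3 L = 3 L \left(L + L \left(1 + L\right)\right)$)
$\left(T{\left(o{\left(5,6 \right)} \right)} + 21333\right) + 1996 = \left(3 \left(12 \cdot 5\right)^{2} \left(2 + 12 \cdot 5\right) + 21333\right) + 1996 = \left(3 \cdot 60^{2} \left(2 + 60\right) + 21333\right) + 1996 = \left(3 \cdot 3600 \cdot 62 + 21333\right) + 1996 = \left(669600 + 21333\right) + 1996 = 690933 + 1996 = 692929$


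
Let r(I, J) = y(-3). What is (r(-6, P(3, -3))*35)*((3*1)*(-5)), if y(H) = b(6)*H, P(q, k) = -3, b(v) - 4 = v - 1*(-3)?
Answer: 20475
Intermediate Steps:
b(v) = 7 + v (b(v) = 4 + (v - 1*(-3)) = 4 + (v + 3) = 4 + (3 + v) = 7 + v)
y(H) = 13*H (y(H) = (7 + 6)*H = 13*H)
r(I, J) = -39 (r(I, J) = 13*(-3) = -39)
(r(-6, P(3, -3))*35)*((3*1)*(-5)) = (-39*35)*((3*1)*(-5)) = -4095*(-5) = -1365*(-15) = 20475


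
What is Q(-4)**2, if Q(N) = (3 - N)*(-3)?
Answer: 441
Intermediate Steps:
Q(N) = -9 + 3*N
Q(-4)**2 = (-9 + 3*(-4))**2 = (-9 - 12)**2 = (-21)**2 = 441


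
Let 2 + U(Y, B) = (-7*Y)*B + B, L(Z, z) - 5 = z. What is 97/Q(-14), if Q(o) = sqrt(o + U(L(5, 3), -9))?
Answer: 97*sqrt(479)/479 ≈ 4.4320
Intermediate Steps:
L(Z, z) = 5 + z
U(Y, B) = -2 + B - 7*B*Y (U(Y, B) = -2 + ((-7*Y)*B + B) = -2 + (-7*B*Y + B) = -2 + (B - 7*B*Y) = -2 + B - 7*B*Y)
Q(o) = sqrt(493 + o) (Q(o) = sqrt(o + (-2 - 9 - 7*(-9)*(5 + 3))) = sqrt(o + (-2 - 9 - 7*(-9)*8)) = sqrt(o + (-2 - 9 + 504)) = sqrt(o + 493) = sqrt(493 + o))
97/Q(-14) = 97/(sqrt(493 - 14)) = 97/(sqrt(479)) = 97*(sqrt(479)/479) = 97*sqrt(479)/479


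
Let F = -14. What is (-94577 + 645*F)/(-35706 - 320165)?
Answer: 103607/355871 ≈ 0.29114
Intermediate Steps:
(-94577 + 645*F)/(-35706 - 320165) = (-94577 + 645*(-14))/(-35706 - 320165) = (-94577 - 9030)/(-355871) = -103607*(-1/355871) = 103607/355871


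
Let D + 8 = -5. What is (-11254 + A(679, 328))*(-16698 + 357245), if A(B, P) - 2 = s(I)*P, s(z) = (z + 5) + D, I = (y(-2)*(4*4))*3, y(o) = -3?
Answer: -20810146076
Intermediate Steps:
D = -13 (D = -8 - 5 = -13)
I = -144 (I = -12*4*3 = -3*16*3 = -48*3 = -144)
s(z) = -8 + z (s(z) = (z + 5) - 13 = (5 + z) - 13 = -8 + z)
A(B, P) = 2 - 152*P (A(B, P) = 2 + (-8 - 144)*P = 2 - 152*P)
(-11254 + A(679, 328))*(-16698 + 357245) = (-11254 + (2 - 152*328))*(-16698 + 357245) = (-11254 + (2 - 49856))*340547 = (-11254 - 49854)*340547 = -61108*340547 = -20810146076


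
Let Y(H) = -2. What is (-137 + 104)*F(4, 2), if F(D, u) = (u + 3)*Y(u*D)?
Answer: 330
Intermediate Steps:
F(D, u) = -6 - 2*u (F(D, u) = (u + 3)*(-2) = (3 + u)*(-2) = -6 - 2*u)
(-137 + 104)*F(4, 2) = (-137 + 104)*(-6 - 2*2) = -33*(-6 - 4) = -33*(-10) = 330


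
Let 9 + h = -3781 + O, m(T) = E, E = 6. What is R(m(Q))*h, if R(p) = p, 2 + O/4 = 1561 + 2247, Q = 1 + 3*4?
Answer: 68604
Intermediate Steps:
Q = 13 (Q = 1 + 12 = 13)
O = 15224 (O = -8 + 4*(1561 + 2247) = -8 + 4*3808 = -8 + 15232 = 15224)
m(T) = 6
h = 11434 (h = -9 + (-3781 + 15224) = -9 + 11443 = 11434)
R(m(Q))*h = 6*11434 = 68604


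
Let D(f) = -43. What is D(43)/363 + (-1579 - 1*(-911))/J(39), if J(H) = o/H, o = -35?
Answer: 9455371/12705 ≈ 744.22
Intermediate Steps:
J(H) = -35/H
D(43)/363 + (-1579 - 1*(-911))/J(39) = -43/363 + (-1579 - 1*(-911))/((-35/39)) = -43*1/363 + (-1579 + 911)/((-35*1/39)) = -43/363 - 668/(-35/39) = -43/363 - 668*(-39/35) = -43/363 + 26052/35 = 9455371/12705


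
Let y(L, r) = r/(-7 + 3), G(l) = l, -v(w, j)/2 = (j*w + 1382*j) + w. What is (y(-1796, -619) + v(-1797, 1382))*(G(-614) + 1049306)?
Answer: 1206843929655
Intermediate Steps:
v(w, j) = -2764*j - 2*w - 2*j*w (v(w, j) = -2*((j*w + 1382*j) + w) = -2*((1382*j + j*w) + w) = -2*(w + 1382*j + j*w) = -2764*j - 2*w - 2*j*w)
y(L, r) = -r/4 (y(L, r) = r/(-4) = -r/4)
(y(-1796, -619) + v(-1797, 1382))*(G(-614) + 1049306) = (-¼*(-619) + (-2764*1382 - 2*(-1797) - 2*1382*(-1797)))*(-614 + 1049306) = (619/4 + (-3819848 + 3594 + 4966908))*1048692 = (619/4 + 1150654)*1048692 = (4603235/4)*1048692 = 1206843929655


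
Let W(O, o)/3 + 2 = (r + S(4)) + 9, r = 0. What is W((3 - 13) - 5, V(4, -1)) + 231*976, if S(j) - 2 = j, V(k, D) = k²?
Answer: 225495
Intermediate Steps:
S(j) = 2 + j
W(O, o) = 39 (W(O, o) = -6 + 3*((0 + (2 + 4)) + 9) = -6 + 3*((0 + 6) + 9) = -6 + 3*(6 + 9) = -6 + 3*15 = -6 + 45 = 39)
W((3 - 13) - 5, V(4, -1)) + 231*976 = 39 + 231*976 = 39 + 225456 = 225495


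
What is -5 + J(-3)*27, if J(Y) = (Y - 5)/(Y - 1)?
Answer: 49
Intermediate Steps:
J(Y) = (-5 + Y)/(-1 + Y)
-5 + J(-3)*27 = -5 + ((-5 - 3)/(-1 - 3))*27 = -5 + (-8/(-4))*27 = -5 - 1/4*(-8)*27 = -5 + 2*27 = -5 + 54 = 49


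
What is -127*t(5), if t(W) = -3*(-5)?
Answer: -1905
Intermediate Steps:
t(W) = 15
-127*t(5) = -127*15 = -1905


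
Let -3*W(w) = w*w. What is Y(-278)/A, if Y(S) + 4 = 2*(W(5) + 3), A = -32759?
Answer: 44/98277 ≈ 0.00044771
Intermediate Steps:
W(w) = -w²/3 (W(w) = -w*w/3 = -w²/3)
Y(S) = -44/3 (Y(S) = -4 + 2*(-⅓*5² + 3) = -4 + 2*(-⅓*25 + 3) = -4 + 2*(-25/3 + 3) = -4 + 2*(-16/3) = -4 - 32/3 = -44/3)
Y(-278)/A = -44/3/(-32759) = -44/3*(-1/32759) = 44/98277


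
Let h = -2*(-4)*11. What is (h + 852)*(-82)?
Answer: -77080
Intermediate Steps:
h = 88 (h = 8*11 = 88)
(h + 852)*(-82) = (88 + 852)*(-82) = 940*(-82) = -77080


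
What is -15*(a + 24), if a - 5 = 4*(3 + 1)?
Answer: -675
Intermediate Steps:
a = 21 (a = 5 + 4*(3 + 1) = 5 + 4*4 = 5 + 16 = 21)
-15*(a + 24) = -15*(21 + 24) = -15*45 = -675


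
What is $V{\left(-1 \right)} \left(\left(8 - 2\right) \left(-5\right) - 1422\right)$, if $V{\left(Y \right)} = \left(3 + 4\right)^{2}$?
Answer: $-71148$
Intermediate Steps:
$V{\left(Y \right)} = 49$ ($V{\left(Y \right)} = 7^{2} = 49$)
$V{\left(-1 \right)} \left(\left(8 - 2\right) \left(-5\right) - 1422\right) = 49 \left(\left(8 - 2\right) \left(-5\right) - 1422\right) = 49 \left(6 \left(-5\right) - 1422\right) = 49 \left(-30 - 1422\right) = 49 \left(-1452\right) = -71148$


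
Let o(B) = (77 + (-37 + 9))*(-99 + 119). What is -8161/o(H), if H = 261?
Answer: -8161/980 ≈ -8.3275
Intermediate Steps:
o(B) = 980 (o(B) = (77 - 28)*20 = 49*20 = 980)
-8161/o(H) = -8161/980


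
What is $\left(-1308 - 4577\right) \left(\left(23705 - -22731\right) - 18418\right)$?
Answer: $-164885930$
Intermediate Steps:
$\left(-1308 - 4577\right) \left(\left(23705 - -22731\right) - 18418\right) = - 5885 \left(\left(23705 + 22731\right) - 18418\right) = - 5885 \left(46436 - 18418\right) = \left(-5885\right) 28018 = -164885930$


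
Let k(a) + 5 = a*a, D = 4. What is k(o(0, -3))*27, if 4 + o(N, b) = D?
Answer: -135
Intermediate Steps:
o(N, b) = 0 (o(N, b) = -4 + 4 = 0)
k(a) = -5 + a² (k(a) = -5 + a*a = -5 + a²)
k(o(0, -3))*27 = (-5 + 0²)*27 = (-5 + 0)*27 = -5*27 = -135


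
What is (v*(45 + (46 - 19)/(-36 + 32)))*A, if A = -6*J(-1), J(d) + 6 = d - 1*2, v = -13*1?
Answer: -53703/2 ≈ -26852.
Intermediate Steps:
v = -13
J(d) = -8 + d (J(d) = -6 + (d - 1*2) = -6 + (d - 2) = -6 + (-2 + d) = -8 + d)
A = 54 (A = -6*(-8 - 1) = -6*(-9) = 54)
(v*(45 + (46 - 19)/(-36 + 32)))*A = -13*(45 + (46 - 19)/(-36 + 32))*54 = -13*(45 + 27/(-4))*54 = -13*(45 + 27*(-¼))*54 = -13*(45 - 27/4)*54 = -13*153/4*54 = -1989/4*54 = -53703/2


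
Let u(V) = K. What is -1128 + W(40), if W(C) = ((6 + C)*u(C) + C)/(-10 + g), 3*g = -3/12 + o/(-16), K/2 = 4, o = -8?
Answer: -8184/7 ≈ -1169.1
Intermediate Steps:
K = 8 (K = 2*4 = 8)
u(V) = 8
g = 1/12 (g = (-3/12 - 8/(-16))/3 = (-3*1/12 - 8*(-1/16))/3 = (-¼ + ½)/3 = (⅓)*(¼) = 1/12 ≈ 0.083333)
W(C) = -576/119 - 108*C/119 (W(C) = ((6 + C)*8 + C)/(-10 + 1/12) = ((48 + 8*C) + C)/(-119/12) = (48 + 9*C)*(-12/119) = -576/119 - 108*C/119)
-1128 + W(40) = -1128 + (-576/119 - 108/119*40) = -1128 + (-576/119 - 4320/119) = -1128 - 288/7 = -8184/7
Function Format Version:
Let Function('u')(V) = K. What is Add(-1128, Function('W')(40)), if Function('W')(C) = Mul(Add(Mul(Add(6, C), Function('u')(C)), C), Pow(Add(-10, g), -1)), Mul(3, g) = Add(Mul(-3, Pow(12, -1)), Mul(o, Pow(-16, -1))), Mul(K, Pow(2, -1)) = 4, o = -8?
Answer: Rational(-8184, 7) ≈ -1169.1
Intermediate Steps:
K = 8 (K = Mul(2, 4) = 8)
Function('u')(V) = 8
g = Rational(1, 12) (g = Mul(Rational(1, 3), Add(Mul(-3, Pow(12, -1)), Mul(-8, Pow(-16, -1)))) = Mul(Rational(1, 3), Add(Mul(-3, Rational(1, 12)), Mul(-8, Rational(-1, 16)))) = Mul(Rational(1, 3), Add(Rational(-1, 4), Rational(1, 2))) = Mul(Rational(1, 3), Rational(1, 4)) = Rational(1, 12) ≈ 0.083333)
Function('W')(C) = Add(Rational(-576, 119), Mul(Rational(-108, 119), C)) (Function('W')(C) = Mul(Add(Mul(Add(6, C), 8), C), Pow(Add(-10, Rational(1, 12)), -1)) = Mul(Add(Add(48, Mul(8, C)), C), Pow(Rational(-119, 12), -1)) = Mul(Add(48, Mul(9, C)), Rational(-12, 119)) = Add(Rational(-576, 119), Mul(Rational(-108, 119), C)))
Add(-1128, Function('W')(40)) = Add(-1128, Add(Rational(-576, 119), Mul(Rational(-108, 119), 40))) = Add(-1128, Add(Rational(-576, 119), Rational(-4320, 119))) = Add(-1128, Rational(-288, 7)) = Rational(-8184, 7)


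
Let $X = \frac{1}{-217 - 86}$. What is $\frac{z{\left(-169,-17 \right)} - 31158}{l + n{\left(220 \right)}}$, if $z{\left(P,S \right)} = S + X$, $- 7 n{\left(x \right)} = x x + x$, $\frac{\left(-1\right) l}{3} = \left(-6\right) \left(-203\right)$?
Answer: $\frac{33061091}{11240997} \approx 2.9411$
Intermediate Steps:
$l = -3654$ ($l = - 3 \left(\left(-6\right) \left(-203\right)\right) = \left(-3\right) 1218 = -3654$)
$X = - \frac{1}{303}$ ($X = \frac{1}{-303} = - \frac{1}{303} \approx -0.0033003$)
$n{\left(x \right)} = - \frac{x}{7} - \frac{x^{2}}{7}$ ($n{\left(x \right)} = - \frac{x x + x}{7} = - \frac{x^{2} + x}{7} = - \frac{x + x^{2}}{7} = - \frac{x}{7} - \frac{x^{2}}{7}$)
$z{\left(P,S \right)} = - \frac{1}{303} + S$ ($z{\left(P,S \right)} = S - \frac{1}{303} = - \frac{1}{303} + S$)
$\frac{z{\left(-169,-17 \right)} - 31158}{l + n{\left(220 \right)}} = \frac{\left(- \frac{1}{303} - 17\right) - 31158}{-3654 - \frac{220 \left(1 + 220\right)}{7}} = \frac{- \frac{5152}{303} - 31158}{-3654 - \frac{220}{7} \cdot 221} = - \frac{9446026}{303 \left(-3654 - \frac{48620}{7}\right)} = - \frac{9446026}{303 \left(- \frac{74198}{7}\right)} = \left(- \frac{9446026}{303}\right) \left(- \frac{7}{74198}\right) = \frac{33061091}{11240997}$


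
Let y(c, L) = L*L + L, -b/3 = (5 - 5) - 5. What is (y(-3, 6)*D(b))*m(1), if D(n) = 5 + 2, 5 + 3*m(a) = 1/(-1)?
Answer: -588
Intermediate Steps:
b = 15 (b = -3*((5 - 5) - 5) = -3*(0 - 5) = -3*(-5) = 15)
y(c, L) = L + L**2 (y(c, L) = L**2 + L = L + L**2)
m(a) = -2 (m(a) = -5/3 + (1/3)/(-1) = -5/3 + (1/3)*(-1) = -5/3 - 1/3 = -2)
D(n) = 7
(y(-3, 6)*D(b))*m(1) = ((6*(1 + 6))*7)*(-2) = ((6*7)*7)*(-2) = (42*7)*(-2) = 294*(-2) = -588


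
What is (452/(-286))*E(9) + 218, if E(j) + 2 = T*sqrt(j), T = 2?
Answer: 30270/143 ≈ 211.68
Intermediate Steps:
E(j) = -2 + 2*sqrt(j)
(452/(-286))*E(9) + 218 = (452/(-286))*(-2 + 2*sqrt(9)) + 218 = (452*(-1/286))*(-2 + 2*3) + 218 = -226*(-2 + 6)/143 + 218 = -226/143*4 + 218 = -904/143 + 218 = 30270/143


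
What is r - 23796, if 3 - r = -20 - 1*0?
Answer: -23773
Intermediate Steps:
r = 23 (r = 3 - (-20 - 1*0) = 3 - (-20 + 0) = 3 - 1*(-20) = 3 + 20 = 23)
r - 23796 = 23 - 23796 = -23773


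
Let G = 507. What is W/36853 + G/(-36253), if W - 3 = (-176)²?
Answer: 1104397216/1336031809 ≈ 0.82662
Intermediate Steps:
W = 30979 (W = 3 + (-176)² = 3 + 30976 = 30979)
W/36853 + G/(-36253) = 30979/36853 + 507/(-36253) = 30979*(1/36853) + 507*(-1/36253) = 30979/36853 - 507/36253 = 1104397216/1336031809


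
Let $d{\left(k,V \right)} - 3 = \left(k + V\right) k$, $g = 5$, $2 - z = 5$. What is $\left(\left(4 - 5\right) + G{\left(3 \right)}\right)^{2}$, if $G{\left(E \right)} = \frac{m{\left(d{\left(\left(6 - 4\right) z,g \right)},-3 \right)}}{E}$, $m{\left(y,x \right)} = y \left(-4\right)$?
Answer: $169$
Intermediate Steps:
$z = -3$ ($z = 2 - 5 = -3$)
$d{\left(k,V \right)} = 3 + k \left(V + k\right)$ ($d{\left(k,V \right)} = 3 + \left(k + V\right) k = 3 + \left(V + k\right) k = 3 + k \left(V + k\right)$)
$m{\left(y,x \right)} = - 4 y$
$G{\left(E \right)} = - \frac{36}{E}$ ($G{\left(E \right)} = \frac{\left(-4\right) \left(3 + \left(\left(6 - 4\right) \left(-3\right)\right)^{2} + 5 \left(6 - 4\right) \left(-3\right)\right)}{E} = \frac{\left(-4\right) \left(3 + \left(2 \left(-3\right)\right)^{2} + 5 \cdot 2 \left(-3\right)\right)}{E} = \frac{\left(-4\right) \left(3 + \left(-6\right)^{2} + 5 \left(-6\right)\right)}{E} = \frac{\left(-4\right) \left(3 + 36 - 30\right)}{E} = \frac{\left(-4\right) 9}{E} = - \frac{36}{E}$)
$\left(\left(4 - 5\right) + G{\left(3 \right)}\right)^{2} = \left(\left(4 - 5\right) - \frac{36}{3}\right)^{2} = \left(-1 - 12\right)^{2} = \left(-13\right)^{2} = 169$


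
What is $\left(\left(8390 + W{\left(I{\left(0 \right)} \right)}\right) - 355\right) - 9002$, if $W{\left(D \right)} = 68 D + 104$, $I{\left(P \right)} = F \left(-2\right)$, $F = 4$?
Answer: $-1407$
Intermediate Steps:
$I{\left(P \right)} = -8$ ($I{\left(P \right)} = 4 \left(-2\right) = -8$)
$W{\left(D \right)} = 104 + 68 D$
$\left(\left(8390 + W{\left(I{\left(0 \right)} \right)}\right) - 355\right) - 9002 = \left(\left(8390 + \left(104 + 68 \left(-8\right)\right)\right) - 355\right) - 9002 = \left(\left(8390 + \left(104 - 544\right)\right) - 355\right) - 9002 = \left(\left(8390 - 440\right) - 355\right) - 9002 = \left(7950 - 355\right) - 9002 = 7595 - 9002 = -1407$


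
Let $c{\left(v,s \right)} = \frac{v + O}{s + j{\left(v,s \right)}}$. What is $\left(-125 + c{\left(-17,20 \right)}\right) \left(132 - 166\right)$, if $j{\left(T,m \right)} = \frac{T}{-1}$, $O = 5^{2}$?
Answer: $\frac{156978}{37} \approx 4242.6$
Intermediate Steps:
$O = 25$
$j{\left(T,m \right)} = - T$ ($j{\left(T,m \right)} = T \left(-1\right) = - T$)
$c{\left(v,s \right)} = \frac{25 + v}{s - v}$ ($c{\left(v,s \right)} = \frac{v + 25}{s - v} = \frac{25 + v}{s - v}$)
$\left(-125 + c{\left(-17,20 \right)}\right) \left(132 - 166\right) = \left(-125 + \frac{25 - 17}{20 - -17}\right) \left(132 - 166\right) = \left(-125 + \frac{1}{20 + 17} \cdot 8\right) \left(-34\right) = \left(-125 + \frac{1}{37} \cdot 8\right) \left(-34\right) = \left(-125 + \frac{8}{37}\right) \left(-34\right) = \left(- \frac{4617}{37}\right) \left(-34\right) = \frac{156978}{37}$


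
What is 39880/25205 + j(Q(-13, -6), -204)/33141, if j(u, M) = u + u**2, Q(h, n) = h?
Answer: 88373004/55687927 ≈ 1.5869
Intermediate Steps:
39880/25205 + j(Q(-13, -6), -204)/33141 = 39880/25205 - 13*(1 - 13)/33141 = 39880*(1/25205) - 13*(-12)*(1/33141) = 7976/5041 + 156*(1/33141) = 7976/5041 + 52/11047 = 88373004/55687927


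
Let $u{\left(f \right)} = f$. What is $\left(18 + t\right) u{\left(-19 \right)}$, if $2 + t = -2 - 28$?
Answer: $266$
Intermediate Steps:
$t = -32$ ($t = -2 - 30 = -32$)
$\left(18 + t\right) u{\left(-19 \right)} = \left(18 - 32\right) \left(-19\right) = \left(-14\right) \left(-19\right) = 266$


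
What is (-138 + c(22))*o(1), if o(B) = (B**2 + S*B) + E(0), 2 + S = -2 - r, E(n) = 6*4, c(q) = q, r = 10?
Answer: -1276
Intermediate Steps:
E(n) = 24
S = -14 (S = -2 + (-2 - 1*10) = -2 + (-2 - 10) = -2 - 12 = -14)
o(B) = 24 + B**2 - 14*B (o(B) = (B**2 - 14*B) + 24 = 24 + B**2 - 14*B)
(-138 + c(22))*o(1) = (-138 + 22)*(24 + 1**2 - 14*1) = -116*(24 + 1 - 14) = -116*11 = -1276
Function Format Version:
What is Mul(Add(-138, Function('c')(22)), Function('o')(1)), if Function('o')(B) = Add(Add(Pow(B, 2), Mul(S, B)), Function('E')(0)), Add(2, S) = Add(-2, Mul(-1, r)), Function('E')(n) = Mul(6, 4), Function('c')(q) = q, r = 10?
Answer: -1276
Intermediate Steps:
Function('E')(n) = 24
S = -14 (S = Add(-2, Add(-2, Mul(-1, 10))) = Add(-2, Add(-2, -10)) = Add(-2, -12) = -14)
Function('o')(B) = Add(24, Pow(B, 2), Mul(-14, B)) (Function('o')(B) = Add(Add(Pow(B, 2), Mul(-14, B)), 24) = Add(24, Pow(B, 2), Mul(-14, B)))
Mul(Add(-138, Function('c')(22)), Function('o')(1)) = Mul(Add(-138, 22), Add(24, Pow(1, 2), Mul(-14, 1))) = Mul(-116, Add(24, 1, -14)) = Mul(-116, 11) = -1276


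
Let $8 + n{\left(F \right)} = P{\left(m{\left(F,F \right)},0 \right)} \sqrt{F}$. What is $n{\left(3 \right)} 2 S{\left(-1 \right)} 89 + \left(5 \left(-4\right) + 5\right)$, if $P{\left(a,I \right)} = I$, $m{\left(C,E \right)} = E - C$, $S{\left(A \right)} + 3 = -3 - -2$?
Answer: $5681$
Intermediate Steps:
$S{\left(A \right)} = -4$ ($S{\left(A \right)} = -3 - 1 = -4$)
$n{\left(F \right)} = -8$ ($n{\left(F \right)} = -8 + 0 \sqrt{F} = -8 + 0 = -8$)
$n{\left(3 \right)} 2 S{\left(-1 \right)} 89 + \left(5 \left(-4\right) + 5\right) = \left(-8\right) 2 \left(-4\right) 89 + \left(5 \left(-4\right) + 5\right) = \left(-16\right) \left(-4\right) 89 + \left(-20 + 5\right) = 64 \cdot 89 - 15 = 5696 - 15 = 5681$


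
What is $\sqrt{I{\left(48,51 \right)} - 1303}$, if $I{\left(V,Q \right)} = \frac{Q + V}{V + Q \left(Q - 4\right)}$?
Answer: $\frac{2 i \sqrt{216364570}}{815} \approx 36.097 i$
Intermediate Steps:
$I{\left(V,Q \right)} = \frac{Q + V}{V + Q \left(-4 + Q\right)}$
$\sqrt{I{\left(48,51 \right)} - 1303} = \sqrt{\frac{51 + 48}{48 + 51^{2} - 204} - 1303} = \sqrt{\frac{1}{48 + 2601 - 204} \cdot 99 + \left(-14263 + 12960\right)} = \sqrt{\frac{1}{2445} \cdot 99 - 1303} = \sqrt{\frac{33}{815} - 1303} = \sqrt{- \frac{1061912}{815}} = \frac{2 i \sqrt{216364570}}{815}$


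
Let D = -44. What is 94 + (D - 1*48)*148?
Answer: -13522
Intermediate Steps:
94 + (D - 1*48)*148 = 94 + (-44 - 1*48)*148 = 94 + (-44 - 48)*148 = 94 - 92*148 = 94 - 13616 = -13522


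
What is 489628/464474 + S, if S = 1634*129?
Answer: 48952553096/232237 ≈ 2.1079e+5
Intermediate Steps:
S = 210786
489628/464474 + S = 489628/464474 + 210786 = 489628*(1/464474) + 210786 = 244814/232237 + 210786 = 48952553096/232237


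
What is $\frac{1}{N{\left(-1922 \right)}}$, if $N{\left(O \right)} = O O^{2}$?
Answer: $- \frac{1}{7100029448} \approx -1.4084 \cdot 10^{-10}$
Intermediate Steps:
$N{\left(O \right)} = O^{3}$
$\frac{1}{N{\left(-1922 \right)}} = \frac{1}{\left(-1922\right)^{3}} = \frac{1}{-7100029448} = - \frac{1}{7100029448}$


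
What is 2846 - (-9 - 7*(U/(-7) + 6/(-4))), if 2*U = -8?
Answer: 5697/2 ≈ 2848.5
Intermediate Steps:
U = -4 (U = (1/2)*(-8) = -4)
2846 - (-9 - 7*(U/(-7) + 6/(-4))) = 2846 - (-9 - 7*(-4/(-7) + 6/(-4))) = 2846 - (-9 - 7*(-4*(-1/7) + 6*(-1/4))) = 2846 - (-9 - 7*(4/7 - 3/2)) = 2846 - (-9 - 7*(-13/14)) = 2846 - (-9 + 13/2) = 2846 - 1*(-5/2) = 2846 + 5/2 = 5697/2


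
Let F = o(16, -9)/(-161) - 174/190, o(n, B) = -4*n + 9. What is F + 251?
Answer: 3830263/15295 ≈ 250.43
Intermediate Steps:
o(n, B) = 9 - 4*n
F = -8782/15295 (F = (9 - 4*16)/(-161) - 174/190 = (9 - 64)*(-1/161) - 174*1/190 = -55*(-1/161) - 87/95 = 55/161 - 87/95 = -8782/15295 ≈ -0.57417)
F + 251 = -8782/15295 + 251 = 3830263/15295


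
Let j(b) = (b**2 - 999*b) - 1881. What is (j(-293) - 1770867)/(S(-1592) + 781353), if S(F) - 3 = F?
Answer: -348548/194941 ≈ -1.7880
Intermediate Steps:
j(b) = -1881 + b**2 - 999*b
S(F) = 3 + F
(j(-293) - 1770867)/(S(-1592) + 781353) = ((-1881 + (-293)**2 - 999*(-293)) - 1770867)/((3 - 1592) + 781353) = ((-1881 + 85849 + 292707) - 1770867)/(-1589 + 781353) = (376675 - 1770867)/779764 = -1394192*1/779764 = -348548/194941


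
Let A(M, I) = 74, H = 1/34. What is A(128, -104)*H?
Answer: 37/17 ≈ 2.1765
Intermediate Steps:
H = 1/34 ≈ 0.029412
A(128, -104)*H = 74*(1/34) = 37/17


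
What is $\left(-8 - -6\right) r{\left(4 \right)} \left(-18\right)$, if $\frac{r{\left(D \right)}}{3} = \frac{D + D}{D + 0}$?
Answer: $216$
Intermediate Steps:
$r{\left(D \right)} = 6$ ($r{\left(D \right)} = 3 \frac{D + D}{D + 0} = 3 \frac{2 D}{D} = 3 \cdot 2 = 6$)
$\left(-8 - -6\right) r{\left(4 \right)} \left(-18\right) = \left(-8 - -6\right) 6 \left(-18\right) = \left(-8 + 6\right) 6 \left(-18\right) = \left(-2\right) 6 \left(-18\right) = \left(-12\right) \left(-18\right) = 216$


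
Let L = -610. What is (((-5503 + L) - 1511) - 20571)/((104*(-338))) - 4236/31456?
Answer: 23062439/34554416 ≈ 0.66742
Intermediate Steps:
(((-5503 + L) - 1511) - 20571)/((104*(-338))) - 4236/31456 = (((-5503 - 610) - 1511) - 20571)/((104*(-338))) - 4236/31456 = ((-6113 - 1511) - 20571)/(-35152) - 4236*1/31456 = (-7624 - 20571)*(-1/35152) - 1059/7864 = -28195*(-1/35152) - 1059/7864 = 28195/35152 - 1059/7864 = 23062439/34554416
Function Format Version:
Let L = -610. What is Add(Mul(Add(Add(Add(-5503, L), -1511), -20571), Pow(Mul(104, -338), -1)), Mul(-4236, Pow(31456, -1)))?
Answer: Rational(23062439, 34554416) ≈ 0.66742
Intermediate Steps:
Add(Mul(Add(Add(Add(-5503, L), -1511), -20571), Pow(Mul(104, -338), -1)), Mul(-4236, Pow(31456, -1))) = Add(Mul(Add(Add(Add(-5503, -610), -1511), -20571), Pow(Mul(104, -338), -1)), Mul(-4236, Pow(31456, -1))) = Add(Mul(Add(Add(-6113, -1511), -20571), Pow(-35152, -1)), Mul(-4236, Rational(1, 31456))) = Add(Mul(Add(-7624, -20571), Rational(-1, 35152)), Rational(-1059, 7864)) = Add(Mul(-28195, Rational(-1, 35152)), Rational(-1059, 7864)) = Add(Rational(28195, 35152), Rational(-1059, 7864)) = Rational(23062439, 34554416)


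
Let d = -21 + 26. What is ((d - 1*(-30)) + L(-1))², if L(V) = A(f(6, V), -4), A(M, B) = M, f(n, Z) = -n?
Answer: 841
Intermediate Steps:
d = 5
L(V) = -6 (L(V) = -1*6 = -6)
((d - 1*(-30)) + L(-1))² = ((5 - 1*(-30)) - 6)² = ((5 + 30) - 6)² = (35 - 6)² = 29² = 841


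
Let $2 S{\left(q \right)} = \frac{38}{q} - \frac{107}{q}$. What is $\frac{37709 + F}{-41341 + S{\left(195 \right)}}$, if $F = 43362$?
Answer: $- \frac{10539230}{5374353} \approx -1.961$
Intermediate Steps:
$S{\left(q \right)} = - \frac{69}{2 q}$ ($S{\left(q \right)} = \frac{\frac{38}{q} - \frac{107}{q}}{2} = \frac{\left(-69\right) \frac{1}{q}}{2} = - \frac{69}{2 q}$)
$\frac{37709 + F}{-41341 + S{\left(195 \right)}} = \frac{37709 + 43362}{-41341 - \frac{69}{2 \cdot 195}} = \frac{81071}{-41341 - \frac{23}{130}} = \frac{81071}{- \frac{5374353}{130}} = 81071 \left(- \frac{130}{5374353}\right) = - \frac{10539230}{5374353}$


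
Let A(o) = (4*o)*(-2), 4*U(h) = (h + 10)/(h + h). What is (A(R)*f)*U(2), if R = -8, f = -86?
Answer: -4128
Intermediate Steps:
U(h) = (10 + h)/(8*h) (U(h) = ((h + 10)/(h + h))/4 = ((10 + h)/((2*h)))/4 = ((10 + h)*(1/(2*h)))/4 = ((10 + h)/(2*h))/4 = (10 + h)/(8*h))
A(o) = -8*o
(A(R)*f)*U(2) = (-8*(-8)*(-86))*((⅛)*(10 + 2)/2) = (64*(-86))*((⅛)*(½)*12) = -5504*¾ = -4128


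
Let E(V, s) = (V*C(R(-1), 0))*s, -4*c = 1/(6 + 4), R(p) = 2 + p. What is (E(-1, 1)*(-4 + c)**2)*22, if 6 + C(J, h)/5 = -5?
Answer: 3136441/160 ≈ 19603.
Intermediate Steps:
C(J, h) = -55 (C(J, h) = -30 + 5*(-5) = -30 - 25 = -55)
c = -1/40 (c = -1/(4*(6 + 4)) = -1/4/10 = -1/4*1/10 = -1/40 ≈ -0.025000)
E(V, s) = -55*V*s (E(V, s) = (V*(-55))*s = (-55*V)*s = -55*V*s)
(E(-1, 1)*(-4 + c)**2)*22 = ((-55*(-1)*1)*(-4 - 1/40)**2)*22 = (55*(-161/40)**2)*22 = (55*(25921/1600))*22 = (285131/320)*22 = 3136441/160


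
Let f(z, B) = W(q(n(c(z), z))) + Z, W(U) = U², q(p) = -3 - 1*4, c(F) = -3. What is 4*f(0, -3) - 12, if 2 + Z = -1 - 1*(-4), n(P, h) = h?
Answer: 188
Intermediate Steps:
q(p) = -7 (q(p) = -3 - 4 = -7)
Z = 1 (Z = -2 + (-1 - 1*(-4)) = -2 + (-1 + 4) = -2 + 3 = 1)
f(z, B) = 50 (f(z, B) = (-7)² + 1 = 49 + 1 = 50)
4*f(0, -3) - 12 = 4*50 - 12 = 200 - 12 = 188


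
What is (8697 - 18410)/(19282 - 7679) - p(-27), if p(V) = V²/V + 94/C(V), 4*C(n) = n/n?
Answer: -4059160/11603 ≈ -349.84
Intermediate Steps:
C(n) = ¼ (C(n) = (n/n)/4 = (¼)*1 = ¼)
p(V) = 376 + V (p(V) = V²/V + 94/(¼) = V + 94*4 = V + 376 = 376 + V)
(8697 - 18410)/(19282 - 7679) - p(-27) = (8697 - 18410)/(19282 - 7679) - (376 - 27) = -9713/11603 - 1*349 = -9713*1/11603 - 349 = -9713/11603 - 349 = -4059160/11603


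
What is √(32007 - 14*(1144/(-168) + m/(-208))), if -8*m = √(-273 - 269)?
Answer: √(3124969536 - 819*I*√542)/312 ≈ 179.17 - 0.00054661*I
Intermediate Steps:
m = -I*√542/8 (m = -√(-273 - 269)/8 = -I*√542/8 ≈ -2.9101*I)
√(32007 - 14*(1144/(-168) + m/(-208))) = √(32007 - 14*(1144/(-168) - I*√542/8/(-208))) = √(32007 - 14*(1144*(-1/168) - I*√542/8*(-1/208))) = √(32007 - 14*(-143/21 + I*√542/1664)) = √(32007 + (286/3 - 7*I*√542/832)) = √(96307/3 - 7*I*√542/832)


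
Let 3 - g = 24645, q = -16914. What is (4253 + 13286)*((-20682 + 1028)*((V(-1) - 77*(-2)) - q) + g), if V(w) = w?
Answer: -5883623468940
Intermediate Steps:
g = -24642 (g = 3 - 1*24645 = 3 - 24645 = -24642)
(4253 + 13286)*((-20682 + 1028)*((V(-1) - 77*(-2)) - q) + g) = (4253 + 13286)*((-20682 + 1028)*((-1 - 77*(-2)) - 1*(-16914)) - 24642) = 17539*(-19654*((-1 + 154) + 16914) - 24642) = 17539*(-19654*(153 + 16914) - 24642) = 17539*(-19654*17067 - 24642) = 17539*(-335434818 - 24642) = 17539*(-335459460) = -5883623468940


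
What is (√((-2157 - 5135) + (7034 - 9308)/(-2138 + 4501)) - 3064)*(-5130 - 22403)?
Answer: 84361112 - 27533*I*√40722217010/2363 ≈ 8.4361e+7 - 2.3513e+6*I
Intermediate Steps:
(√((-2157 - 5135) + (7034 - 9308)/(-2138 + 4501)) - 3064)*(-5130 - 22403) = (√(-7292 - 2274/2363) - 3064)*(-27533) = (√(-17233270/2363) - 3064)*(-27533) = (I*√40722217010/2363 - 3064)*(-27533) = (-3064 + I*√40722217010/2363)*(-27533) = 84361112 - 27533*I*√40722217010/2363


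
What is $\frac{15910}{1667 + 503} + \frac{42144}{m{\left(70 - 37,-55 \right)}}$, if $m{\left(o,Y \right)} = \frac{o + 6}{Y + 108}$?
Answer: $\frac{161586731}{2821} \approx 57280.0$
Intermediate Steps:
$m{\left(o,Y \right)} = \frac{6 + o}{108 + Y}$
$\frac{15910}{1667 + 503} + \frac{42144}{m{\left(70 - 37,-55 \right)}} = \frac{15910}{1667 + 503} + \frac{42144}{\frac{1}{108 - 55} \left(6 + \left(70 - 37\right)\right)} = \frac{15910}{2170} + \frac{42144}{\frac{1}{53} \left(6 + \left(70 - 37\right)\right)} = 15910 \cdot \frac{1}{2170} + \frac{42144}{\frac{1}{53} \left(6 + 33\right)} = \frac{1591}{217} + \frac{42144}{\frac{1}{53} \cdot 39} = \frac{1591}{217} + \frac{42144}{\frac{39}{53}} = \frac{1591}{217} + 42144 \cdot \frac{53}{39} = \frac{1591}{217} + \frac{744544}{13} = \frac{161586731}{2821}$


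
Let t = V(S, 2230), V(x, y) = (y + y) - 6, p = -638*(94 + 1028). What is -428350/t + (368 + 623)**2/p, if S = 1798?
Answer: -9147133511/93774516 ≈ -97.544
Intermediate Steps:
p = -715836 (p = -638*1122 = -715836)
V(x, y) = -6 + 2*y (V(x, y) = 2*y - 6 = -6 + 2*y)
t = 4454 (t = -6 + 2*2230 = -6 + 4460 = 4454)
-428350/t + (368 + 623)**2/p = -428350/4454 + (368 + 623)**2/(-715836) = -428350*1/4454 + 991**2*(-1/715836) = -214175/2227 + 982081*(-1/715836) = -214175/2227 - 982081/715836 = -9147133511/93774516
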